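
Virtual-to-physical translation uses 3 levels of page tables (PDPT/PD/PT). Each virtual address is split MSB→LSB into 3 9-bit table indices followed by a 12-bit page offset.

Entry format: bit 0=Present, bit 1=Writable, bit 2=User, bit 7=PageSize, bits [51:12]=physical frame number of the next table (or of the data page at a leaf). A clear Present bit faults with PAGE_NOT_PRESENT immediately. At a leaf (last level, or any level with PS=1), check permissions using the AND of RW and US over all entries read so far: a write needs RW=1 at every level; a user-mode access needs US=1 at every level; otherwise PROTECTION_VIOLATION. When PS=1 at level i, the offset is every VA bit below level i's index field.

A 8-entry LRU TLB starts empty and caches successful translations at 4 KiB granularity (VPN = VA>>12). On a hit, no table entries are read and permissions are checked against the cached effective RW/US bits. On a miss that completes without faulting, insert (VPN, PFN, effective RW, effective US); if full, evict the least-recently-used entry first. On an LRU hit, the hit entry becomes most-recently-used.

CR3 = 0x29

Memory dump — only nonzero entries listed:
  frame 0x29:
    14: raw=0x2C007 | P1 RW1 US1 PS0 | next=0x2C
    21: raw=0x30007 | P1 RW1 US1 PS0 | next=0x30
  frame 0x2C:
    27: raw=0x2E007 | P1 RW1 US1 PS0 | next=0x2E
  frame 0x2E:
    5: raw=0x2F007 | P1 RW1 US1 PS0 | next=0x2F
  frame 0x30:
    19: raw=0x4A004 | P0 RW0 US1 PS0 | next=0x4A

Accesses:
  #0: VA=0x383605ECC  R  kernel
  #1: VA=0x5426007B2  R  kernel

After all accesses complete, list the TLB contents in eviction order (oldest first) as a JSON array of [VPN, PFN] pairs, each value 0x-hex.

Per-access translation:
#0 VA=0x383605ECC (r,kernel):
  [0] read 0x29 idx=14: raw=0x2C007 flags P=1 W=1 U=1 S=0
  [1] read 0x2C idx=27: raw=0x2E007 flags P=1 W=1 U=1 S=0
  [2] read 0x2E idx=5: raw=0x2F007 flags P=1 W=1 U=1 S=0
  ⇒ phys 0x2FECC  [3 reads]
#1 VA=0x5426007B2 (r,kernel):
  [0] read 0x29 idx=21: raw=0x30007 flags P=1 W=1 U=1 S=0
  [1] read 0x30 idx=19: raw=0x4A004 flags P=0 W=0 U=1 S=0
  ✗ PAGE_NOT_PRESENT  [2 reads]

TLB: [["0x383605", "0x2F"]]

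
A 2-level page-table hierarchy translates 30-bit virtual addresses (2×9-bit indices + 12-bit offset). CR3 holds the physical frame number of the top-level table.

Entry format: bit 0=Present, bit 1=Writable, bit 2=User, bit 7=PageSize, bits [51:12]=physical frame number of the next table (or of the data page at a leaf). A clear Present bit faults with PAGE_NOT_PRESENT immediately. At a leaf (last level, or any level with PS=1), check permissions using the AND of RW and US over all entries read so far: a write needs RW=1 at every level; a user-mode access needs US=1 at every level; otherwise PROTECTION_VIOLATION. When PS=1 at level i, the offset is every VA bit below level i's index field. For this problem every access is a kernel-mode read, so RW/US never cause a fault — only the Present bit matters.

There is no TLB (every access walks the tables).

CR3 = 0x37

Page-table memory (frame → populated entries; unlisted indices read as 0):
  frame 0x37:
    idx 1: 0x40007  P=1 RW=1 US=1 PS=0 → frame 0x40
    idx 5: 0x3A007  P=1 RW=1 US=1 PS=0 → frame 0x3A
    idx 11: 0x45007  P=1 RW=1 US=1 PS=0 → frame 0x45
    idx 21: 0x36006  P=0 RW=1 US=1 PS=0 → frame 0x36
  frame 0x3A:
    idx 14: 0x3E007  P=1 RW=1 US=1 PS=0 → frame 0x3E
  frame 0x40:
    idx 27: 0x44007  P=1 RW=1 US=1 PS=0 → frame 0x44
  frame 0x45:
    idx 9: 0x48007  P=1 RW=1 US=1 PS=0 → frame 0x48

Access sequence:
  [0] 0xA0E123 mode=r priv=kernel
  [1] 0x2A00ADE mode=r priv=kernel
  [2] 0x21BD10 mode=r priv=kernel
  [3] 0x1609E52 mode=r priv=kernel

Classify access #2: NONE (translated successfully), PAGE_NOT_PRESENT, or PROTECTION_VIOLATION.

Trace:
#0 VA=0xA0E123 (r,kernel):
  lvl0: tbl 0x37, slot 5 ⇒ 0x3A007 (P1/RW1/US1/PS0)
  lvl1: tbl 0x3A, slot 14 ⇒ 0x3E007 (P1/RW1/US1/PS0)
  → PA=0x3E123  (2 entries read)
#1 VA=0x2A00ADE (r,kernel):
  lvl0: tbl 0x37, slot 21 ⇒ 0x36006 (P0/RW1/US1/PS0)
  → PAGE_NOT_PRESENT  (1 entries read)
#2 VA=0x21BD10 (r,kernel):
  lvl0: tbl 0x37, slot 1 ⇒ 0x40007 (P1/RW1/US1/PS0)
  lvl1: tbl 0x40, slot 27 ⇒ 0x44007 (P1/RW1/US1/PS0)
  → PA=0x44D10  (2 entries read)
#3 VA=0x1609E52 (r,kernel):
  lvl0: tbl 0x37, slot 11 ⇒ 0x45007 (P1/RW1/US1/PS0)
  lvl1: tbl 0x45, slot 9 ⇒ 0x48007 (P1/RW1/US1/PS0)
  → PA=0x48E52  (2 entries read)

Access #2 fault: NONE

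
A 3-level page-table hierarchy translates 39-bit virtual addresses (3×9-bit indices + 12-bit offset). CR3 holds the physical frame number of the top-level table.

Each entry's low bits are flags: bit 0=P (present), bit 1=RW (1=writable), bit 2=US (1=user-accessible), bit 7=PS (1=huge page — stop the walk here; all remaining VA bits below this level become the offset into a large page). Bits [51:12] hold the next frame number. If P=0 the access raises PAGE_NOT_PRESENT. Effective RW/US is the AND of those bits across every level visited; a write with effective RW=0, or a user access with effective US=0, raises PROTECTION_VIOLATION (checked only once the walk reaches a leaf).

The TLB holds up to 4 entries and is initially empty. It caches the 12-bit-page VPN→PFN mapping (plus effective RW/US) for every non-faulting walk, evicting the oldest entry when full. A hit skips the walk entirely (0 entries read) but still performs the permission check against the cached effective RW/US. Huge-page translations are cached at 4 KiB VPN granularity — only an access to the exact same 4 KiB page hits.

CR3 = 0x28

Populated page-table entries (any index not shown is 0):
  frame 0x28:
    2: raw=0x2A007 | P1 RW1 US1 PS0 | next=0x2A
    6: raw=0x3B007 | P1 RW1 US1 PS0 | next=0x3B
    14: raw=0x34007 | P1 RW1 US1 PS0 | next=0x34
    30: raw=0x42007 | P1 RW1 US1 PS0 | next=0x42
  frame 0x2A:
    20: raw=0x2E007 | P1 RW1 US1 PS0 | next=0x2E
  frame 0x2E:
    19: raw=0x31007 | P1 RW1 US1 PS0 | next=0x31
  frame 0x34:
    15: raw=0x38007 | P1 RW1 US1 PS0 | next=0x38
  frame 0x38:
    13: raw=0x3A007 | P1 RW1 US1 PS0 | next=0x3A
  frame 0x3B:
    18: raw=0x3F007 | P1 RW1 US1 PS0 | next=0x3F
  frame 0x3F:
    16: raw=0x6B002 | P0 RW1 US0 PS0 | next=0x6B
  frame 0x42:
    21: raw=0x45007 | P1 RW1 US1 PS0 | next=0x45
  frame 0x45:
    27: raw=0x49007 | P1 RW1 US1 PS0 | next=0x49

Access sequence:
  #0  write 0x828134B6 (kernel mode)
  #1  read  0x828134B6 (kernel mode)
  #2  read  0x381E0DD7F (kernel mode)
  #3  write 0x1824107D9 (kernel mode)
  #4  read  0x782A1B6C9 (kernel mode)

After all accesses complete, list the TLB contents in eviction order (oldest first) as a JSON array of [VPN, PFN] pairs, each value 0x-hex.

Walk each access:
#0 VA=0x828134B6 (w,kernel):
  [0] read 0x28 idx=2: raw=0x2A007 flags P=1 W=1 U=1 S=0
  [1] read 0x2A idx=20: raw=0x2E007 flags P=1 W=1 U=1 S=0
  [2] read 0x2E idx=19: raw=0x31007 flags P=1 W=1 U=1 S=0
  ⇒ phys 0x314B6  [3 reads]
#1 VA=0x828134B6 (r,kernel):
  TLB hit vpn=0x82813 → PA=0x314B6
#2 VA=0x381E0DD7F (r,kernel):
  [0] read 0x28 idx=14: raw=0x34007 flags P=1 W=1 U=1 S=0
  [1] read 0x34 idx=15: raw=0x38007 flags P=1 W=1 U=1 S=0
  [2] read 0x38 idx=13: raw=0x3A007 flags P=1 W=1 U=1 S=0
  ⇒ phys 0x3AD7F  [3 reads]
#3 VA=0x1824107D9 (w,kernel):
  [0] read 0x28 idx=6: raw=0x3B007 flags P=1 W=1 U=1 S=0
  [1] read 0x3B idx=18: raw=0x3F007 flags P=1 W=1 U=1 S=0
  [2] read 0x3F idx=16: raw=0x6B002 flags P=0 W=1 U=0 S=0
  ⇒ fault: PAGE_NOT_PRESENT  — 3 lookups
#4 VA=0x782A1B6C9 (r,kernel):
  [0] read 0x28 idx=30: raw=0x42007 flags P=1 W=1 U=1 S=0
  [1] read 0x42 idx=21: raw=0x45007 flags P=1 W=1 U=1 S=0
  [2] read 0x45 idx=27: raw=0x49007 flags P=1 W=1 U=1 S=0
  ⇒ phys 0x496C9  [3 reads]

TLB: [["0x82813", "0x31"], ["0x381E0D", "0x3A"], ["0x782A1B", "0x49"]]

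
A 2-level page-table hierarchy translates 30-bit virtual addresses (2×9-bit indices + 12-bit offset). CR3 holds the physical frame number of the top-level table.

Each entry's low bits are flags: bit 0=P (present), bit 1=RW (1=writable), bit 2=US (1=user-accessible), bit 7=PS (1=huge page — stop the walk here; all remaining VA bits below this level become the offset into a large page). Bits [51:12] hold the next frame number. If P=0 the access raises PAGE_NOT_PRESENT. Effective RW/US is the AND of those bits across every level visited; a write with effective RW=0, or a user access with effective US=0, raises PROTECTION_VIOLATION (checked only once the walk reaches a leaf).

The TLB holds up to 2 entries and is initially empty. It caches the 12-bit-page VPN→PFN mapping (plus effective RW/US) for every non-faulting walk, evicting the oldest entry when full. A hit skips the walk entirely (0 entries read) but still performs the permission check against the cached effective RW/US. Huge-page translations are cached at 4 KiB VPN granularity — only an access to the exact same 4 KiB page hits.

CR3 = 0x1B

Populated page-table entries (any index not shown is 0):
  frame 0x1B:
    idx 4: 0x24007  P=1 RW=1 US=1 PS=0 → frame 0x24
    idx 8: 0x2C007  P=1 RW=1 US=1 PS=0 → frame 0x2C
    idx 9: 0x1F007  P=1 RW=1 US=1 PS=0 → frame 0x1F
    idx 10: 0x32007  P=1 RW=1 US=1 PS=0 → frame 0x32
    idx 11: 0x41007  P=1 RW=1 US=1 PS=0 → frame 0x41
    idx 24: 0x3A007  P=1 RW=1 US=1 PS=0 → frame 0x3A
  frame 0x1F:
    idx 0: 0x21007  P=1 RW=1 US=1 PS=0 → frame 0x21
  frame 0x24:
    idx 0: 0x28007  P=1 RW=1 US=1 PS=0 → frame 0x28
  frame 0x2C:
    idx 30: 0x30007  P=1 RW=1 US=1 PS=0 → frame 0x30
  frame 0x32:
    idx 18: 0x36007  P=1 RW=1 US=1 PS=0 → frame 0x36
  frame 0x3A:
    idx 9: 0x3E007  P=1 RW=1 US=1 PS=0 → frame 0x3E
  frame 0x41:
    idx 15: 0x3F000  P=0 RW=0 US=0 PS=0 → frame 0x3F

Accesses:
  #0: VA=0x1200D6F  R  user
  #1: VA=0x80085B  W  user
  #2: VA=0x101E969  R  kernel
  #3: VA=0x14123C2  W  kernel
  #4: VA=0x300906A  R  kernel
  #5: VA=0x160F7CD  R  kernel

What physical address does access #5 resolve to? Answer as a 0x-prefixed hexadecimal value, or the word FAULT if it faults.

Per-access translation:
#0 VA=0x1200D6F (r,user):
  lvl0: tbl 0x1B, slot 9 ⇒ 0x1F007 (P1/RW1/US1/PS0)
  lvl1: tbl 0x1F, slot 0 ⇒ 0x21007 (P1/RW1/US1/PS0)
  → PA=0x21D6F  (2 entries read)
#1 VA=0x80085B (w,user):
  lvl0: tbl 0x1B, slot 4 ⇒ 0x24007 (P1/RW1/US1/PS0)
  lvl1: tbl 0x24, slot 0 ⇒ 0x28007 (P1/RW1/US1/PS0)
  → PA=0x2885B  (2 entries read)
#2 VA=0x101E969 (r,kernel):
  lvl0: tbl 0x1B, slot 8 ⇒ 0x2C007 (P1/RW1/US1/PS0)
  lvl1: tbl 0x2C, slot 30 ⇒ 0x30007 (P1/RW1/US1/PS0)
  → PA=0x30969  (2 entries read)
#3 VA=0x14123C2 (w,kernel):
  lvl0: tbl 0x1B, slot 10 ⇒ 0x32007 (P1/RW1/US1/PS0)
  lvl1: tbl 0x32, slot 18 ⇒ 0x36007 (P1/RW1/US1/PS0)
  → PA=0x363C2  (2 entries read)
#4 VA=0x300906A (r,kernel):
  lvl0: tbl 0x1B, slot 24 ⇒ 0x3A007 (P1/RW1/US1/PS0)
  lvl1: tbl 0x3A, slot 9 ⇒ 0x3E007 (P1/RW1/US1/PS0)
  → PA=0x3E06A  (2 entries read)
#5 VA=0x160F7CD (r,kernel):
  lvl0: tbl 0x1B, slot 11 ⇒ 0x41007 (P1/RW1/US1/PS0)
  lvl1: tbl 0x41, slot 15 ⇒ 0x3F000 (P0/RW0/US0/PS0)
  ⇒ fault: PAGE_NOT_PRESENT  — 2 lookups

Access #5 PA: FAULT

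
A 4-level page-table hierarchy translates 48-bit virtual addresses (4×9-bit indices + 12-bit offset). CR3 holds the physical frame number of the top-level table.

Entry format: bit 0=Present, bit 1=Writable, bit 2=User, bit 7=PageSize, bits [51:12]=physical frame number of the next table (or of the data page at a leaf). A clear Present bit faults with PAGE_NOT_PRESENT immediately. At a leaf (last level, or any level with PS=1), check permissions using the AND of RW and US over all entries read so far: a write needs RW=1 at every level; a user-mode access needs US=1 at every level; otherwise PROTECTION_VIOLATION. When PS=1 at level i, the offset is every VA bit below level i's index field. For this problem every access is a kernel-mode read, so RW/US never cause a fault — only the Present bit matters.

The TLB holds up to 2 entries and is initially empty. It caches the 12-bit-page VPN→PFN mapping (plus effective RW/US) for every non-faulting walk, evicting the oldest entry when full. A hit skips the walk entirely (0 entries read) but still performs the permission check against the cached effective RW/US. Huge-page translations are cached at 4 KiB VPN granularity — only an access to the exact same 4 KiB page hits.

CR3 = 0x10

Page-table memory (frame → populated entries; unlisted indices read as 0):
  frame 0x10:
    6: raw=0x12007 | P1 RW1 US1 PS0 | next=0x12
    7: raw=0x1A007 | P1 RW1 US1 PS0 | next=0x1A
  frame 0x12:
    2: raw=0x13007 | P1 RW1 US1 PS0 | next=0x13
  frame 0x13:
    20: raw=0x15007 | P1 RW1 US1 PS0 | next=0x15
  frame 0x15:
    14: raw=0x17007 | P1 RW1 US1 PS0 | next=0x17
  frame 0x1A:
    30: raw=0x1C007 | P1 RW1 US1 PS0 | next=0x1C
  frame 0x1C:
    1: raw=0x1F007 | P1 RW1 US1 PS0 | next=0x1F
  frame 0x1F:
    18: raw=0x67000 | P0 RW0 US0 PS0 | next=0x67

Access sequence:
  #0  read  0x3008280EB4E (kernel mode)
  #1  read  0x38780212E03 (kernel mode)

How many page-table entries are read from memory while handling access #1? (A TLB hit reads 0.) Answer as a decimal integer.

Per-access translation:
#0 VA=0x3008280EB4E (r,kernel):
  L0: frame=0x10 idx=6 entry=0x12007 [P=1 RW=1 US=1 PS=0]
  L1: frame=0x12 idx=2 entry=0x13007 [P=1 RW=1 US=1 PS=0]
  L2: frame=0x13 idx=20 entry=0x15007 [P=1 RW=1 US=1 PS=0]
  L3: frame=0x15 idx=14 entry=0x17007 [P=1 RW=1 US=1 PS=0]
  → PA=0x17B4E  (4 entries read)
#1 VA=0x38780212E03 (r,kernel):
  L0: frame=0x10 idx=7 entry=0x1A007 [P=1 RW=1 US=1 PS=0]
  L1: frame=0x1A idx=30 entry=0x1C007 [P=1 RW=1 US=1 PS=0]
  L2: frame=0x1C idx=1 entry=0x1F007 [P=1 RW=1 US=1 PS=0]
  L3: frame=0x1F idx=18 entry=0x67000 [P=0 RW=0 US=0 PS=0]
  ✗ PAGE_NOT_PRESENT  [4 reads]

Entries read for #1: 4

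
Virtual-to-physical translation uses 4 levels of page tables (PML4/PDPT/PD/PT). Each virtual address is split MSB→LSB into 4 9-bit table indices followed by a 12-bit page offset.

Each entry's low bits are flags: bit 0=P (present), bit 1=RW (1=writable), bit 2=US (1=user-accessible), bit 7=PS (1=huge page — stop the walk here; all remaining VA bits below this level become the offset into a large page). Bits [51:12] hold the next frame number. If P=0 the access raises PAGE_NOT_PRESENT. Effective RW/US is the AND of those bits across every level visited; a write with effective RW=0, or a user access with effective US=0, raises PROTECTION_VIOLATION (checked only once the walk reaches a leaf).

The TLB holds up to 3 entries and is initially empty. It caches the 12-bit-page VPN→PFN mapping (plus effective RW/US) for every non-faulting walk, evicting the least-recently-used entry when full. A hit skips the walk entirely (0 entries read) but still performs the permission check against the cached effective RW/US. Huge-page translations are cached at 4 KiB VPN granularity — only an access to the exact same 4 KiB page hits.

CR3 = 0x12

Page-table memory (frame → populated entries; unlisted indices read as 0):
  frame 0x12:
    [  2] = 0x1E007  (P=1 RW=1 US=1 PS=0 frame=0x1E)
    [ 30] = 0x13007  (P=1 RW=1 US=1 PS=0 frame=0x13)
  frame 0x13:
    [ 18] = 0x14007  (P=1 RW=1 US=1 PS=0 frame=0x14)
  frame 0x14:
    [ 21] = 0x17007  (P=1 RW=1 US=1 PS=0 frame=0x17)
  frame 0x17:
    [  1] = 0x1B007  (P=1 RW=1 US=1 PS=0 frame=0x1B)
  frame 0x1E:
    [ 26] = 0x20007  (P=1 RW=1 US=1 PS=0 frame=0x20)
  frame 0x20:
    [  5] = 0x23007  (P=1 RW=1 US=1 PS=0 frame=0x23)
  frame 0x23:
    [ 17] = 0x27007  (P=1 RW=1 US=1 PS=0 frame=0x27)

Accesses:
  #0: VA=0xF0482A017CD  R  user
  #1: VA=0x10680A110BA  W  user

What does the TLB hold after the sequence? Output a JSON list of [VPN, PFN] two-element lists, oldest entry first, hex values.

Trace:
#0 VA=0xF0482A017CD (r,user):
  L0 @0x12[30] → 0x13007  P=1,RW=1,US=1,PS=0
  L1 @0x13[18] → 0x14007  P=1,RW=1,US=1,PS=0
  L2 @0x14[21] → 0x17007  P=1,RW=1,US=1,PS=0
  L3 @0x17[1] → 0x1B007  P=1,RW=1,US=1,PS=0
  ✓ 0x1B7CD  — 4 lookups
#1 VA=0x10680A110BA (w,user):
  L0 @0x12[2] → 0x1E007  P=1,RW=1,US=1,PS=0
  L1 @0x1E[26] → 0x20007  P=1,RW=1,US=1,PS=0
  L2 @0x20[5] → 0x23007  P=1,RW=1,US=1,PS=0
  L3 @0x23[17] → 0x27007  P=1,RW=1,US=1,PS=0
  ✓ 0x270BA  — 4 lookups

TLB: [["0xF0482A01", "0x1B"], ["0x10680A11", "0x27"]]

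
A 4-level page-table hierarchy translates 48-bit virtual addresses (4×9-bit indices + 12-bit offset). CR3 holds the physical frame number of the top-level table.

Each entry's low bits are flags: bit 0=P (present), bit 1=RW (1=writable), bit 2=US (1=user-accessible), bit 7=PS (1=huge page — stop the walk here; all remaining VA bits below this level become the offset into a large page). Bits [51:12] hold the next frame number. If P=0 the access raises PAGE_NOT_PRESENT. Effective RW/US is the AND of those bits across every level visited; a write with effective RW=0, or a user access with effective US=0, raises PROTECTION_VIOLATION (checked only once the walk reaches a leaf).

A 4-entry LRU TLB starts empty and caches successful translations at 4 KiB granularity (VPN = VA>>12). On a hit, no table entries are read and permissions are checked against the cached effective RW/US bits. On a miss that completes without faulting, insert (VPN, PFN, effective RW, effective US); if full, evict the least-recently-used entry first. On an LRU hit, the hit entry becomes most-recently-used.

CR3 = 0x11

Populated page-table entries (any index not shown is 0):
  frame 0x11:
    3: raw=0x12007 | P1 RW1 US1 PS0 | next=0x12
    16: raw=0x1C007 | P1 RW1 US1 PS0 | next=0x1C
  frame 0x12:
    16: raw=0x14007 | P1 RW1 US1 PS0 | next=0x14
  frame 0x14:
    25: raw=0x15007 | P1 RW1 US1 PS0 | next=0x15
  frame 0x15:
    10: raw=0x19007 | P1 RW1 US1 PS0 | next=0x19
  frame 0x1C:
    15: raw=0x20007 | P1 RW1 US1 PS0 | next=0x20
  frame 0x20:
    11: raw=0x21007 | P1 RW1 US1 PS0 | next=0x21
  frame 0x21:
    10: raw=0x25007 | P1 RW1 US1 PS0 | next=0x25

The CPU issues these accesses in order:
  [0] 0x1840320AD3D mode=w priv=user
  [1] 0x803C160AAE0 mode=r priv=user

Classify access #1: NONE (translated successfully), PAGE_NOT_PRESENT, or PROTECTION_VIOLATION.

Walk each access:
#0 VA=0x1840320AD3D (w,user):
  [0] read 0x11 idx=3: raw=0x12007 flags P=1 W=1 U=1 S=0
  [1] read 0x12 idx=16: raw=0x14007 flags P=1 W=1 U=1 S=0
  [2] read 0x14 idx=25: raw=0x15007 flags P=1 W=1 U=1 S=0
  [3] read 0x15 idx=10: raw=0x19007 flags P=1 W=1 U=1 S=0
  ✓ 0x19D3D  — 4 lookups
#1 VA=0x803C160AAE0 (r,user):
  [0] read 0x11 idx=16: raw=0x1C007 flags P=1 W=1 U=1 S=0
  [1] read 0x1C idx=15: raw=0x20007 flags P=1 W=1 U=1 S=0
  [2] read 0x20 idx=11: raw=0x21007 flags P=1 W=1 U=1 S=0
  [3] read 0x21 idx=10: raw=0x25007 flags P=1 W=1 U=1 S=0
  ✓ 0x25AE0  — 4 lookups

Access #1 fault: NONE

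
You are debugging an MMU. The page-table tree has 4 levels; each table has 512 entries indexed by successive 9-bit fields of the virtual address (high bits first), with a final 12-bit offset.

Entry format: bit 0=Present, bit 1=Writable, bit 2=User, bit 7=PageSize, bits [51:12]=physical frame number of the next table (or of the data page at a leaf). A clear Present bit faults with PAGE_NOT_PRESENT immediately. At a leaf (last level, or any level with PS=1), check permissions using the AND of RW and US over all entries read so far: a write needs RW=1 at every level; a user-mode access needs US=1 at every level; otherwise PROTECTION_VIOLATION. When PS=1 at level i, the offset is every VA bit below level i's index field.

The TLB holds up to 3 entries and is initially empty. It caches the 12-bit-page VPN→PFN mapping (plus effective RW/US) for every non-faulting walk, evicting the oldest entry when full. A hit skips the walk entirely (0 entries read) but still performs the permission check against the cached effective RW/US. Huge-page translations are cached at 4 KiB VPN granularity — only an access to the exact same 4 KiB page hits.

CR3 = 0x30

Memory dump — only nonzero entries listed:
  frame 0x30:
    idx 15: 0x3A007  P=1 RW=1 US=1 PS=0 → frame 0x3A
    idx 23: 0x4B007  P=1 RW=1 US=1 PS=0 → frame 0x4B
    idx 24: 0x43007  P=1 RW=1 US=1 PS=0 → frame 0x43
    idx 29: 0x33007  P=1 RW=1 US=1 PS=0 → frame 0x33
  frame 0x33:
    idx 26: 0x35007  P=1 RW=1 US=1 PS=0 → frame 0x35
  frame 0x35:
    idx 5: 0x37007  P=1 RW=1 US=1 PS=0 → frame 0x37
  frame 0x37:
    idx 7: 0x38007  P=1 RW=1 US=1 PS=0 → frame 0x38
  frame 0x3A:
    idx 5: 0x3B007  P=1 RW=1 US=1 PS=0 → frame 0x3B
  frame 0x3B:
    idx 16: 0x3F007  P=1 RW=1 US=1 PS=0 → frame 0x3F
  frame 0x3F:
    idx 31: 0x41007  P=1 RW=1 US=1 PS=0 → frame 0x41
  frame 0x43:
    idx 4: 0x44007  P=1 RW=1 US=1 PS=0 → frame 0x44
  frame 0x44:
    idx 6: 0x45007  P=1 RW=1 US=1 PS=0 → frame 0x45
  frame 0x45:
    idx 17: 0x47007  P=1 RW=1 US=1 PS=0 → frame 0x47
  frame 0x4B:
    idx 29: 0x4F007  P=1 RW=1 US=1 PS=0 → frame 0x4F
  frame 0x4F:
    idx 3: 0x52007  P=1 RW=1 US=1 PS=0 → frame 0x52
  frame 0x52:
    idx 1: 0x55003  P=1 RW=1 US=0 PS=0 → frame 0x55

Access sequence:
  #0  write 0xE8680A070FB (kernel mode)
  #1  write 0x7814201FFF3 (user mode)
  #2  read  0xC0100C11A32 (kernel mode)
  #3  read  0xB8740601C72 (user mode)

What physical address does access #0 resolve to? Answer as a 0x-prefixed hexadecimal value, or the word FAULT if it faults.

Walk each access:
#0 VA=0xE8680A070FB (w,kernel):
  lvl0: tbl 0x30, slot 29 ⇒ 0x33007 (P1/RW1/US1/PS0)
  lvl1: tbl 0x33, slot 26 ⇒ 0x35007 (P1/RW1/US1/PS0)
  lvl2: tbl 0x35, slot 5 ⇒ 0x37007 (P1/RW1/US1/PS0)
  lvl3: tbl 0x37, slot 7 ⇒ 0x38007 (P1/RW1/US1/PS0)
  ✓ 0x380FB  — 4 lookups
#1 VA=0x7814201FFF3 (w,user):
  lvl0: tbl 0x30, slot 15 ⇒ 0x3A007 (P1/RW1/US1/PS0)
  lvl1: tbl 0x3A, slot 5 ⇒ 0x3B007 (P1/RW1/US1/PS0)
  lvl2: tbl 0x3B, slot 16 ⇒ 0x3F007 (P1/RW1/US1/PS0)
  lvl3: tbl 0x3F, slot 31 ⇒ 0x41007 (P1/RW1/US1/PS0)
  ✓ 0x41FF3  — 4 lookups
#2 VA=0xC0100C11A32 (r,kernel):
  lvl0: tbl 0x30, slot 24 ⇒ 0x43007 (P1/RW1/US1/PS0)
  lvl1: tbl 0x43, slot 4 ⇒ 0x44007 (P1/RW1/US1/PS0)
  lvl2: tbl 0x44, slot 6 ⇒ 0x45007 (P1/RW1/US1/PS0)
  lvl3: tbl 0x45, slot 17 ⇒ 0x47007 (P1/RW1/US1/PS0)
  ✓ 0x47A32  — 4 lookups
#3 VA=0xB8740601C72 (r,user):
  lvl0: tbl 0x30, slot 23 ⇒ 0x4B007 (P1/RW1/US1/PS0)
  lvl1: tbl 0x4B, slot 29 ⇒ 0x4F007 (P1/RW1/US1/PS0)
  lvl2: tbl 0x4F, slot 3 ⇒ 0x52007 (P1/RW1/US1/PS0)
  lvl3: tbl 0x52, slot 1 ⇒ 0x55003 (P1/RW1/US0/PS0)
  → PROTECTION_VIOLATION  (4 entries read)

Access #0 PA: 0x380FB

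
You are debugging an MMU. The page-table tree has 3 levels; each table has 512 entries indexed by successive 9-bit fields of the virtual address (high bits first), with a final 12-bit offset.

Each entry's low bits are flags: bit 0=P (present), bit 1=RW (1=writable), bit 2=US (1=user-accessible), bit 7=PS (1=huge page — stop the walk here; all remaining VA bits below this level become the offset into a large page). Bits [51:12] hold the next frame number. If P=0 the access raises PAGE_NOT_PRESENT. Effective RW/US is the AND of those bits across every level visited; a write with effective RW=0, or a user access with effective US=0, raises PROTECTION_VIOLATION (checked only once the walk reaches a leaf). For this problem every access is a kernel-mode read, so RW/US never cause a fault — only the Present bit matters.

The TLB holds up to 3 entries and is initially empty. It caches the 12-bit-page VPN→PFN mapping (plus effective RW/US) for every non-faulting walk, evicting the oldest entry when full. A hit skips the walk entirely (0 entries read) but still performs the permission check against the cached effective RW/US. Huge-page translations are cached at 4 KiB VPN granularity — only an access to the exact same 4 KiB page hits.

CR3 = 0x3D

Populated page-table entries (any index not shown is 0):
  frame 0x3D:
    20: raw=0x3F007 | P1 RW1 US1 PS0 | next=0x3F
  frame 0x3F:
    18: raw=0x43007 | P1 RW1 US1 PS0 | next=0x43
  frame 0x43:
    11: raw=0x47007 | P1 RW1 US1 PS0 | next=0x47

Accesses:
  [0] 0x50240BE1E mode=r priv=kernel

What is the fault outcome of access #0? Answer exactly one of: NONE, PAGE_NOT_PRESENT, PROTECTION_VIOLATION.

Trace:
#0 VA=0x50240BE1E (r,kernel):
  L0: frame=0x3D idx=20 entry=0x3F007 [P=1 RW=1 US=1 PS=0]
  L1: frame=0x3F idx=18 entry=0x43007 [P=1 RW=1 US=1 PS=0]
  L2: frame=0x43 idx=11 entry=0x47007 [P=1 RW=1 US=1 PS=0]
  ✓ 0x47E1E  — 3 lookups

Access #0 fault: NONE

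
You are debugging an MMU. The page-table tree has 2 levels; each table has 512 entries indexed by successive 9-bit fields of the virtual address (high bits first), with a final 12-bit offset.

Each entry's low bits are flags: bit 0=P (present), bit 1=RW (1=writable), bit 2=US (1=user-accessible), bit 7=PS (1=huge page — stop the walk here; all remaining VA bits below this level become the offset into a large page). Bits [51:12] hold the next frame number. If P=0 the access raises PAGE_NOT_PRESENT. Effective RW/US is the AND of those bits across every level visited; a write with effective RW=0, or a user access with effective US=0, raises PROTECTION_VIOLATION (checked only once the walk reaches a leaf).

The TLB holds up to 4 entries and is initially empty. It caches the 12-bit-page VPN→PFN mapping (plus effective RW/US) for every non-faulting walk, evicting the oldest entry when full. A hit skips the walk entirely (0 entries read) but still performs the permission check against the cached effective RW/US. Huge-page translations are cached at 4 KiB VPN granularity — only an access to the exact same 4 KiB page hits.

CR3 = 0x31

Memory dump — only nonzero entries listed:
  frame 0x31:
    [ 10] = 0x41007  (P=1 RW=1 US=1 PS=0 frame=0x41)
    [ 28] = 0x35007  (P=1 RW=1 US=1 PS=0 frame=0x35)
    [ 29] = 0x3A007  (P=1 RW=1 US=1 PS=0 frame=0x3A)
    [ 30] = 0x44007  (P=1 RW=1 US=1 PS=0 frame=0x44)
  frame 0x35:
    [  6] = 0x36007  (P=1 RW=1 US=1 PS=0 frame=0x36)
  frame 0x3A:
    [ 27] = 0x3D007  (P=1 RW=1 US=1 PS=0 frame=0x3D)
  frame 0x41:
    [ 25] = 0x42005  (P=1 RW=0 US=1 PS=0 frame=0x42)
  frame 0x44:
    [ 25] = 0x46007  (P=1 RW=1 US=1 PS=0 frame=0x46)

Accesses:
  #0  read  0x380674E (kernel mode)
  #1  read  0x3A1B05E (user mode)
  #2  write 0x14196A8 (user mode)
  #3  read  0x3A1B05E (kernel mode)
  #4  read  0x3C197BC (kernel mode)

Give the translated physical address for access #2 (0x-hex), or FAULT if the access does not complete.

Walk each access:
#0 VA=0x380674E (r,kernel):
  lvl0: tbl 0x31, slot 28 ⇒ 0x35007 (P1/RW1/US1/PS0)
  lvl1: tbl 0x35, slot 6 ⇒ 0x36007 (P1/RW1/US1/PS0)
  ⇒ phys 0x3674E  [2 reads]
#1 VA=0x3A1B05E (r,user):
  lvl0: tbl 0x31, slot 29 ⇒ 0x3A007 (P1/RW1/US1/PS0)
  lvl1: tbl 0x3A, slot 27 ⇒ 0x3D007 (P1/RW1/US1/PS0)
  ⇒ phys 0x3D05E  [2 reads]
#2 VA=0x14196A8 (w,user):
  lvl0: tbl 0x31, slot 10 ⇒ 0x41007 (P1/RW1/US1/PS0)
  lvl1: tbl 0x41, slot 25 ⇒ 0x42005 (P1/RW0/US1/PS0)
  ⇒ fault: PROTECTION_VIOLATION  — 2 lookups
#3 VA=0x3A1B05E (r,kernel):
  TLB hit vpn=0x3A1B → PA=0x3D05E
#4 VA=0x3C197BC (r,kernel):
  lvl0: tbl 0x31, slot 30 ⇒ 0x44007 (P1/RW1/US1/PS0)
  lvl1: tbl 0x44, slot 25 ⇒ 0x46007 (P1/RW1/US1/PS0)
  ⇒ phys 0x467BC  [2 reads]

Access #2 PA: FAULT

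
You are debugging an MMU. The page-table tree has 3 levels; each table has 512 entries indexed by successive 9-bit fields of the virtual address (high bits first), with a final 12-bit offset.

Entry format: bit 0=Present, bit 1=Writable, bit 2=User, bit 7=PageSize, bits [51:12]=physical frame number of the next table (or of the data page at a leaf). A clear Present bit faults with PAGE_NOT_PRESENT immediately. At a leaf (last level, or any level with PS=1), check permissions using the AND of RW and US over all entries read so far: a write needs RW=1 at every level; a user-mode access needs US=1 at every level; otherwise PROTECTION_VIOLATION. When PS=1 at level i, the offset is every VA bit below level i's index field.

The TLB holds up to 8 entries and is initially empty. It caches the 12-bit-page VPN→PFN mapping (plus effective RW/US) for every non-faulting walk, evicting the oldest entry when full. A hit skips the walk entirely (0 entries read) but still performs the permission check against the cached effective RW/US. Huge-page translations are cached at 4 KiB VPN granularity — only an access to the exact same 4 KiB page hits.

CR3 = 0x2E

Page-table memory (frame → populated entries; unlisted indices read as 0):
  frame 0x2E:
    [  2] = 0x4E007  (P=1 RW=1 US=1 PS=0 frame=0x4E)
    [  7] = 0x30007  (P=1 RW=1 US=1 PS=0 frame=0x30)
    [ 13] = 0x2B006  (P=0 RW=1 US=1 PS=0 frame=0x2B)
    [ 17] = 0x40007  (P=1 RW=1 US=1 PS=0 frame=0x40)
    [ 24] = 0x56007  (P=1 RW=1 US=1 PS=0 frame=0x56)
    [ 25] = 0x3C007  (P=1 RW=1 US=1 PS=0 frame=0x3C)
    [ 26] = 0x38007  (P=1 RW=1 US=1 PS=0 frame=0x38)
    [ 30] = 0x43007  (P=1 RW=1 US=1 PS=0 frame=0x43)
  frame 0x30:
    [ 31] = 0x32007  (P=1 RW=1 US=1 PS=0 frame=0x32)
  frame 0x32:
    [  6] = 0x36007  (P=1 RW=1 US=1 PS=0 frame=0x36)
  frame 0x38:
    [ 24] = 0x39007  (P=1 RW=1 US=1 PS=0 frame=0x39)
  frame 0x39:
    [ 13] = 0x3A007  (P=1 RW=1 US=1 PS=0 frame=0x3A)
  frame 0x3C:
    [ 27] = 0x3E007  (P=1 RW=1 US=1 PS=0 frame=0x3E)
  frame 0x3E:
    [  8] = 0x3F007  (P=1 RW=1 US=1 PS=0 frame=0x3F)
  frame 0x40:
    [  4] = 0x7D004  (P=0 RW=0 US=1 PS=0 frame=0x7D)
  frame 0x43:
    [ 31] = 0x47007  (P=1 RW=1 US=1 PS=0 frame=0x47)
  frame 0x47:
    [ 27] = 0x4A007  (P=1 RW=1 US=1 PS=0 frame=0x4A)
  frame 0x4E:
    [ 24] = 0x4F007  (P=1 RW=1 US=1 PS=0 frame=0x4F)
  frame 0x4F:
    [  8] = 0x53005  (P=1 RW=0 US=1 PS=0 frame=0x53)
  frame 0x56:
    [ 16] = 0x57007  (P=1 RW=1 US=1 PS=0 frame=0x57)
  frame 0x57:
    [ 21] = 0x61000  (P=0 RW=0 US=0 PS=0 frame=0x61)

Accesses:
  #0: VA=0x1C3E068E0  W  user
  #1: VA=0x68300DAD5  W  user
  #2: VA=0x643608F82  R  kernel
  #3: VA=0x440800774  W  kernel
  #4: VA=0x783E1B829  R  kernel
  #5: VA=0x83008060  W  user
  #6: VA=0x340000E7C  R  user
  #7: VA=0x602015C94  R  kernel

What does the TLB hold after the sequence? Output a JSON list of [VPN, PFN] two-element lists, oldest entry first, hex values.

Trace:
#0 VA=0x1C3E068E0 (w,user):
  [0] read 0x2E idx=7: raw=0x30007 flags P=1 W=1 U=1 S=0
  [1] read 0x30 idx=31: raw=0x32007 flags P=1 W=1 U=1 S=0
  [2] read 0x32 idx=6: raw=0x36007 flags P=1 W=1 U=1 S=0
  ⇒ phys 0x368E0  [3 reads]
#1 VA=0x68300DAD5 (w,user):
  [0] read 0x2E idx=26: raw=0x38007 flags P=1 W=1 U=1 S=0
  [1] read 0x38 idx=24: raw=0x39007 flags P=1 W=1 U=1 S=0
  [2] read 0x39 idx=13: raw=0x3A007 flags P=1 W=1 U=1 S=0
  ⇒ phys 0x3AAD5  [3 reads]
#2 VA=0x643608F82 (r,kernel):
  [0] read 0x2E idx=25: raw=0x3C007 flags P=1 W=1 U=1 S=0
  [1] read 0x3C idx=27: raw=0x3E007 flags P=1 W=1 U=1 S=0
  [2] read 0x3E idx=8: raw=0x3F007 flags P=1 W=1 U=1 S=0
  ⇒ phys 0x3FF82  [3 reads]
#3 VA=0x440800774 (w,kernel):
  [0] read 0x2E idx=17: raw=0x40007 flags P=1 W=1 U=1 S=0
  [1] read 0x40 idx=4: raw=0x7D004 flags P=0 W=0 U=1 S=0
  → PAGE_NOT_PRESENT  (2 entries read)
#4 VA=0x783E1B829 (r,kernel):
  [0] read 0x2E idx=30: raw=0x43007 flags P=1 W=1 U=1 S=0
  [1] read 0x43 idx=31: raw=0x47007 flags P=1 W=1 U=1 S=0
  [2] read 0x47 idx=27: raw=0x4A007 flags P=1 W=1 U=1 S=0
  ⇒ phys 0x4A829  [3 reads]
#5 VA=0x83008060 (w,user):
  [0] read 0x2E idx=2: raw=0x4E007 flags P=1 W=1 U=1 S=0
  [1] read 0x4E idx=24: raw=0x4F007 flags P=1 W=1 U=1 S=0
  [2] read 0x4F idx=8: raw=0x53005 flags P=1 W=0 U=1 S=0
  → PROTECTION_VIOLATION  (3 entries read)
#6 VA=0x340000E7C (r,user):
  [0] read 0x2E idx=13: raw=0x2B006 flags P=0 W=1 U=1 S=0
  → PAGE_NOT_PRESENT  (1 entries read)
#7 VA=0x602015C94 (r,kernel):
  [0] read 0x2E idx=24: raw=0x56007 flags P=1 W=1 U=1 S=0
  [1] read 0x56 idx=16: raw=0x57007 flags P=1 W=1 U=1 S=0
  [2] read 0x57 idx=21: raw=0x61000 flags P=0 W=0 U=0 S=0
  → PAGE_NOT_PRESENT  (3 entries read)

TLB: [["0x1C3E06", "0x36"], ["0x68300D", "0x3A"], ["0x643608", "0x3F"], ["0x783E1B", "0x4A"]]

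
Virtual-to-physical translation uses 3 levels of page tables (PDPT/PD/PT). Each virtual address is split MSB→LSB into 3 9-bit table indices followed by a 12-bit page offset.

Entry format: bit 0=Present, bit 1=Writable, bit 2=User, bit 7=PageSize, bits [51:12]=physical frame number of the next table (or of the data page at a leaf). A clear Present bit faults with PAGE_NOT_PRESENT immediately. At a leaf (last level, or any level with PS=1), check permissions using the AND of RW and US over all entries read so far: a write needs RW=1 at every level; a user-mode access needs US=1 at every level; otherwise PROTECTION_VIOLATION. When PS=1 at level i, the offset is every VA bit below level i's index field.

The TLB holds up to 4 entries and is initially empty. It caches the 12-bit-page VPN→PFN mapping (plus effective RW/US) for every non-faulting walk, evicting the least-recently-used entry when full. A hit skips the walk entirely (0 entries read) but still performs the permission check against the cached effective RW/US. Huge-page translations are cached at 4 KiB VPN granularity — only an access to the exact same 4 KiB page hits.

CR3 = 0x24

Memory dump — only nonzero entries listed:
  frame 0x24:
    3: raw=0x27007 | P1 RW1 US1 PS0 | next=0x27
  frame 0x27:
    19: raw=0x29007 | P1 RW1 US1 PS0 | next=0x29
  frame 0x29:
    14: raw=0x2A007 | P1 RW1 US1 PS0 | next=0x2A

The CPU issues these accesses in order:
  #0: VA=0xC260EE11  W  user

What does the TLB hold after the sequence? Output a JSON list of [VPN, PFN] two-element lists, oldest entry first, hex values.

Trace:
#0 VA=0xC260EE11 (w,user):
  lvl0: tbl 0x24, slot 3 ⇒ 0x27007 (P1/RW1/US1/PS0)
  lvl1: tbl 0x27, slot 19 ⇒ 0x29007 (P1/RW1/US1/PS0)
  lvl2: tbl 0x29, slot 14 ⇒ 0x2A007 (P1/RW1/US1/PS0)
  ✓ 0x2AE11  — 3 lookups

TLB: [["0xC260E", "0x2A"]]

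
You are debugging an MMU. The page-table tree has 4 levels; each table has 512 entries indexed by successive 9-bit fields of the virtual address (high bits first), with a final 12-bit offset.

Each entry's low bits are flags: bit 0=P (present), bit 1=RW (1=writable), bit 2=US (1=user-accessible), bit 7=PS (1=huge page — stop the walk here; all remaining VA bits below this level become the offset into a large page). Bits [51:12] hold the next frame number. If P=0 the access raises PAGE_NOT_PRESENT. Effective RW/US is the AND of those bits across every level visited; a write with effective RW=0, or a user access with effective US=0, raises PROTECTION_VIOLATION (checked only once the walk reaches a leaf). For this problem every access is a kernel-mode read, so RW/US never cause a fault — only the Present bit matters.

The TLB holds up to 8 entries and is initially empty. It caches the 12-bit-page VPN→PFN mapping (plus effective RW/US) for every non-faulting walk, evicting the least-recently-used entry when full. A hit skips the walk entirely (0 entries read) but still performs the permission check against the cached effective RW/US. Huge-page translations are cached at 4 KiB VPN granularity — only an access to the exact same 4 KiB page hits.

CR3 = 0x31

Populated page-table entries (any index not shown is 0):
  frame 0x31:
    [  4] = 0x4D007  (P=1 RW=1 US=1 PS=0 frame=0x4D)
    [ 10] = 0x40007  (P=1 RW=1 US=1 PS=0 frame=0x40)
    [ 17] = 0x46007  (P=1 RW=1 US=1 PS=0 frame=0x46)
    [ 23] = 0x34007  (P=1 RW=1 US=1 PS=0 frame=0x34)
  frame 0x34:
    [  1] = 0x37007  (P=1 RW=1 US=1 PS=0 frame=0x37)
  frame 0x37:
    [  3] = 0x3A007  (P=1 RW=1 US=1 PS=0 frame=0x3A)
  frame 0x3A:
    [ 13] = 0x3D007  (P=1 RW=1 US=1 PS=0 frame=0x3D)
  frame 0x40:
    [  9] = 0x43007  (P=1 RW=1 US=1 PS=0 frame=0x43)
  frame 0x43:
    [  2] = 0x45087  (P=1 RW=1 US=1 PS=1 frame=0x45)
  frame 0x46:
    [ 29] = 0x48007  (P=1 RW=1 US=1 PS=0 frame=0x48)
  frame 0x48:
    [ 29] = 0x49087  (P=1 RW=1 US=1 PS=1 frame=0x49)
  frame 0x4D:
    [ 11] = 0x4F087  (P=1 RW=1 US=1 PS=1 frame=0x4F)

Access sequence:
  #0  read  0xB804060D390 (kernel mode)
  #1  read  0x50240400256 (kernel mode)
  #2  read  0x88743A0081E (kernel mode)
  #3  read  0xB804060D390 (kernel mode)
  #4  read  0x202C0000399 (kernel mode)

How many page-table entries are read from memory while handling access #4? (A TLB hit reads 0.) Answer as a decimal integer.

Per-access translation:
#0 VA=0xB804060D390 (r,kernel):
  lvl0: tbl 0x31, slot 23 ⇒ 0x34007 (P1/RW1/US1/PS0)
  lvl1: tbl 0x34, slot 1 ⇒ 0x37007 (P1/RW1/US1/PS0)
  lvl2: tbl 0x37, slot 3 ⇒ 0x3A007 (P1/RW1/US1/PS0)
  lvl3: tbl 0x3A, slot 13 ⇒ 0x3D007 (P1/RW1/US1/PS0)
  ⇒ phys 0x3D390  [4 reads]
#1 VA=0x50240400256 (r,kernel):
  lvl0: tbl 0x31, slot 10 ⇒ 0x40007 (P1/RW1/US1/PS0)
  lvl1: tbl 0x40, slot 9 ⇒ 0x43007 (P1/RW1/US1/PS0)
  lvl2: tbl 0x43, slot 2 ⇒ 0x45087 (P1/RW1/US1/PS1)
  ⇒ phys 0x45256 (huge @L2)  [3 reads]
#2 VA=0x88743A0081E (r,kernel):
  lvl0: tbl 0x31, slot 17 ⇒ 0x46007 (P1/RW1/US1/PS0)
  lvl1: tbl 0x46, slot 29 ⇒ 0x48007 (P1/RW1/US1/PS0)
  lvl2: tbl 0x48, slot 29 ⇒ 0x49087 (P1/RW1/US1/PS1)
  ⇒ phys 0x4981E (huge @L2)  [3 reads]
#3 VA=0xB804060D390 (r,kernel):
  TLB hit vpn=0xB804060D → PA=0x3D390
#4 VA=0x202C0000399 (r,kernel):
  lvl0: tbl 0x31, slot 4 ⇒ 0x4D007 (P1/RW1/US1/PS0)
  lvl1: tbl 0x4D, slot 11 ⇒ 0x4F087 (P1/RW1/US1/PS1)
  ⇒ phys 0x4F399 (huge @L1)  [2 reads]

Entries read for #4: 2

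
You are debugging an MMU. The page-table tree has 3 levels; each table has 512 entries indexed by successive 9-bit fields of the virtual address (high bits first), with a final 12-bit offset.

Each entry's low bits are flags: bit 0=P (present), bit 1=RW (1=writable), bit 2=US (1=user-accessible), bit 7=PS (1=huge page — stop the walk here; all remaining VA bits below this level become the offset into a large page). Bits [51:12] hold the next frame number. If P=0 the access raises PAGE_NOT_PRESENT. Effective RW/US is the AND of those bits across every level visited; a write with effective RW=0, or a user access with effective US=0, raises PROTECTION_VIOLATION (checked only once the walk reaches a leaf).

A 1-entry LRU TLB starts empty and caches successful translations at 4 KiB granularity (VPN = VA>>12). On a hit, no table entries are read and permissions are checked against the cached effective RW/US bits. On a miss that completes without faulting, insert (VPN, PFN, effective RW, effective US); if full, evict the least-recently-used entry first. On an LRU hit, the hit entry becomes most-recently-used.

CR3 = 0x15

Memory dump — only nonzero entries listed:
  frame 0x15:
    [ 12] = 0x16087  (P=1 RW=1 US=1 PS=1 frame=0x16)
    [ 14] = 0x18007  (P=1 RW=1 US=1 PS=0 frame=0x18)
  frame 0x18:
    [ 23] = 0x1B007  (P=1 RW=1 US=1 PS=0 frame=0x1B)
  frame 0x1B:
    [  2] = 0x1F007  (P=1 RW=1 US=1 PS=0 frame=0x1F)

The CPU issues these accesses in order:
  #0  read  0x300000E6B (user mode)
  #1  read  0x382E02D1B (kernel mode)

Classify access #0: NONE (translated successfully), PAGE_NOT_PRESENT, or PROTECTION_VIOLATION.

Per-access translation:
#0 VA=0x300000E6B (r,user):
  L0: frame=0x15 idx=12 entry=0x16087 [P=1 RW=1 US=1 PS=1]
  ⇒ phys 0x16E6B (huge @L0)  [1 reads]
#1 VA=0x382E02D1B (r,kernel):
  L0: frame=0x15 idx=14 entry=0x18007 [P=1 RW=1 US=1 PS=0]
  L1: frame=0x18 idx=23 entry=0x1B007 [P=1 RW=1 US=1 PS=0]
  L2: frame=0x1B idx=2 entry=0x1F007 [P=1 RW=1 US=1 PS=0]
  ⇒ phys 0x1FD1B  [3 reads]

Access #0 fault: NONE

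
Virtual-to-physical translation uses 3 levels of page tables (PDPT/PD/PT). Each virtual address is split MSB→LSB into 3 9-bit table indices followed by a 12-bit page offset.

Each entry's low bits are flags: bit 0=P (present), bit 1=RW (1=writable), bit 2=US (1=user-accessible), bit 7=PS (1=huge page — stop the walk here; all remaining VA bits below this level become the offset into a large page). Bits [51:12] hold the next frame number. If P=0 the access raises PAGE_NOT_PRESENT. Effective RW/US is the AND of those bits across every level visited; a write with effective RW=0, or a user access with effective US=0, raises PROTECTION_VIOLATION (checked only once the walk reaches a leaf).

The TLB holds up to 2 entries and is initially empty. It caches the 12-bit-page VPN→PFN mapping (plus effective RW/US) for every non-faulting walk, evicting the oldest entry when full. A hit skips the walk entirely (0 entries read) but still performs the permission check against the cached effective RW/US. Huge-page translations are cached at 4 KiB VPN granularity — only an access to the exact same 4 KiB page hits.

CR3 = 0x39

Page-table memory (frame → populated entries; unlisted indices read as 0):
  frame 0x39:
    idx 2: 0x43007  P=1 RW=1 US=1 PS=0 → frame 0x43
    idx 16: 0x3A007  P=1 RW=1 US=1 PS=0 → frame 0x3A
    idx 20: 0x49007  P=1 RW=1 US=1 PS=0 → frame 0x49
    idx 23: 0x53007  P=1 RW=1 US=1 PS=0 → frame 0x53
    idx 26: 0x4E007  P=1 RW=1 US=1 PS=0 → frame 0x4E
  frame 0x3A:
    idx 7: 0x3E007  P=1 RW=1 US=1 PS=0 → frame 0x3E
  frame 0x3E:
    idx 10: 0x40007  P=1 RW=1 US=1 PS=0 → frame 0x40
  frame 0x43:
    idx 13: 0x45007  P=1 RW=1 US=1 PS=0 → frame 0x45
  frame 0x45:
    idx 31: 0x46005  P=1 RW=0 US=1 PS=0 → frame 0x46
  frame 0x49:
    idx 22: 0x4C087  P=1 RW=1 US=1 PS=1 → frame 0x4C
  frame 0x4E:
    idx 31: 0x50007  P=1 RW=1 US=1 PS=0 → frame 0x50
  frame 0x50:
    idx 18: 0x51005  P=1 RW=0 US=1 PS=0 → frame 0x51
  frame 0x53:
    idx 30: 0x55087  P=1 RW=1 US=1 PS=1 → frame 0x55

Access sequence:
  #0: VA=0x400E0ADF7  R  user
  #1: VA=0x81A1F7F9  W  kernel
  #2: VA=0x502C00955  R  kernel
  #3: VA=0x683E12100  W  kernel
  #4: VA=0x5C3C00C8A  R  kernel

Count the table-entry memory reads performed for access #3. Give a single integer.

Walk each access:
#0 VA=0x400E0ADF7 (r,user):
  lvl0: tbl 0x39, slot 16 ⇒ 0x3A007 (P1/RW1/US1/PS0)
  lvl1: tbl 0x3A, slot 7 ⇒ 0x3E007 (P1/RW1/US1/PS0)
  lvl2: tbl 0x3E, slot 10 ⇒ 0x40007 (P1/RW1/US1/PS0)
  → PA=0x40DF7  (3 entries read)
#1 VA=0x81A1F7F9 (w,kernel):
  lvl0: tbl 0x39, slot 2 ⇒ 0x43007 (P1/RW1/US1/PS0)
  lvl1: tbl 0x43, slot 13 ⇒ 0x45007 (P1/RW1/US1/PS0)
  lvl2: tbl 0x45, slot 31 ⇒ 0x46005 (P1/RW0/US1/PS0)
  → PROTECTION_VIOLATION  (3 entries read)
#2 VA=0x502C00955 (r,kernel):
  lvl0: tbl 0x39, slot 20 ⇒ 0x49007 (P1/RW1/US1/PS0)
  lvl1: tbl 0x49, slot 22 ⇒ 0x4C087 (P1/RW1/US1/PS1)
  → PA=0x4C955 (huge @L1)  (2 entries read)
#3 VA=0x683E12100 (w,kernel):
  lvl0: tbl 0x39, slot 26 ⇒ 0x4E007 (P1/RW1/US1/PS0)
  lvl1: tbl 0x4E, slot 31 ⇒ 0x50007 (P1/RW1/US1/PS0)
  lvl2: tbl 0x50, slot 18 ⇒ 0x51005 (P1/RW0/US1/PS0)
  → PROTECTION_VIOLATION  (3 entries read)
#4 VA=0x5C3C00C8A (r,kernel):
  lvl0: tbl 0x39, slot 23 ⇒ 0x53007 (P1/RW1/US1/PS0)
  lvl1: tbl 0x53, slot 30 ⇒ 0x55087 (P1/RW1/US1/PS1)
  → PA=0x55C8A (huge @L1)  (2 entries read)

Entries read for #3: 3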